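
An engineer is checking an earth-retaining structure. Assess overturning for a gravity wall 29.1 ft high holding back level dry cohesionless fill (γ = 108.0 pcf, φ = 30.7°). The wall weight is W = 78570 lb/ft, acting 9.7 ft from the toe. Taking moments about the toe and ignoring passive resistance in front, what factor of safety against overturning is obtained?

K_a = tan²(45° − 30.7°/2) = 0.3240.
P_a = ½K_aγH² = 0.5×0.3240×108.0×29.1² = 14820 lb/ft, acting at H/3 = 9.700 ft above the base.
Overturning moment M_o = P_a × H/3 = 14820 × 9.700 = 143700.
Resisting moment M_r = W × 9.7 = 78570 × 9.7 = 762100.
FS_overturning = M_r/M_o = 762100/143700 = 5.303.

5.30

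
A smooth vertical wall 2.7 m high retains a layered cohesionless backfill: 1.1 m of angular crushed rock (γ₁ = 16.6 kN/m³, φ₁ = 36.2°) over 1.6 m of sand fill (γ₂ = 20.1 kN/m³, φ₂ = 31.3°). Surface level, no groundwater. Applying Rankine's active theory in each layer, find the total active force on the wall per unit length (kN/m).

20.0 kN/m

K_a1 = tan²(45°−36.2°/2) = 0.2574; K_a2 = tan²(45°−31.3°/2) = 0.3162.
Layer 1: σ at base = K_a1 γ₁ h₁ = 4.700 kPa; P₁ = ½×4.700×1.1 = 2.585.
Layer 2: σ_v at top = γ₁h₁ = 18.26; σ_h top = K_a2×18.26 = 5.774; σ_h base = K_a2×(18.26+20.1×1.6) = 15.94.
P₂ = ½(5.774+15.94)×1.6 = 17.37. Total P_a = 2.585+17.37 = 19.96 kN/m.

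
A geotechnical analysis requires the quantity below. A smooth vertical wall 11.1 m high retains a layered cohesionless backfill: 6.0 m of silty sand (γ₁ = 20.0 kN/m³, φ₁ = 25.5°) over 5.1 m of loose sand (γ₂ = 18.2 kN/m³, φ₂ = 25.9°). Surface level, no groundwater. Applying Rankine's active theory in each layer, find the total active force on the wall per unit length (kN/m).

476 kN/m

K_a1 = tan²(45°−25.5°/2) = 0.3981; K_a2 = tan²(45°−25.9°/2) = 0.3920.
Layer 1: σ at base = K_a1 γ₁ h₁ = 47.77 kPa; P₁ = ½×47.77×6.0 = 143.3.
Layer 2: σ_v at top = γ₁h₁ = 120.0; σ_h top = K_a2×120.0 = 47.04; σ_h base = K_a2×(120.0+18.2×5.1) = 83.42.
P₂ = ½(47.04+83.42)×5.1 = 332.7. Total P_a = 143.3+332.7 = 476.0 kN/m.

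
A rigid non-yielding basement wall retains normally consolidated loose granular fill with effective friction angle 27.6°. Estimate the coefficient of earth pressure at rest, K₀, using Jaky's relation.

K₀ = 1 − sin φ' = 1 − sin 27.6° = 0.5367.

0.537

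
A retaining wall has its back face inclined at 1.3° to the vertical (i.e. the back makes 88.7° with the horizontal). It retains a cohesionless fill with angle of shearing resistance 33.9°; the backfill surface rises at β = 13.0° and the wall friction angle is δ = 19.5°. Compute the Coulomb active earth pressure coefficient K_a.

0.312

K_a = sin²(α+φ) / [sin²α · sin(α−δ) · (1 + √{sin(φ+δ)sin(φ−β) / (sin(α−δ)sin(α+β))})²].
With α = 88.7°, φ = 33.9°, δ = 19.5°, β = 13.0°: K_a = 0.3124.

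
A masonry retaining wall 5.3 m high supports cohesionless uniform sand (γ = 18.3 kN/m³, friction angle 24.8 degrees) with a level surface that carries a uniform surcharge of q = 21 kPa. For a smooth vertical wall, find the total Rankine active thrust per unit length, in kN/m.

K_a = tan²(45° − φ/2) = 0.4090.
Soil triangle: ½ K_a γ H² = 0.5×0.4090×18.3×5.3² = 105.1 kN/m.
Surcharge rectangle: K_a q H = 0.4090×21×5.3 = 45.52 kN/m.
Total = 105.1 + 45.52 = 150.6 kN/m.

151 kN/m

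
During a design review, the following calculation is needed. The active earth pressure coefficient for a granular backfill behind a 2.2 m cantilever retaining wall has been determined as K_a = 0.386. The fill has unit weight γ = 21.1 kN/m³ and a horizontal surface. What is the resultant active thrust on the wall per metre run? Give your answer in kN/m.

19.7 kN/m

P = ½ K_a γ H² = 0.5 × 0.386 × 21.1 × 2.2² = 19.71 kN/m.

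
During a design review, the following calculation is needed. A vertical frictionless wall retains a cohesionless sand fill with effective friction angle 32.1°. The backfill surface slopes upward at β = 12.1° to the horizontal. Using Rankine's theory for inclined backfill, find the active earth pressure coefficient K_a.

K_a = cos β · (cos β − √(cos²β − cos²φ)) / (cos β + √(cos²β − cos²φ)).
cos β = 0.9778, cos φ = 0.8471, √(cos²β − cos²φ) = 0.4883.
K_a = 0.9778 × (0.9778 − 0.4883)/(0.9778 + 0.4883) = 0.3264.

0.326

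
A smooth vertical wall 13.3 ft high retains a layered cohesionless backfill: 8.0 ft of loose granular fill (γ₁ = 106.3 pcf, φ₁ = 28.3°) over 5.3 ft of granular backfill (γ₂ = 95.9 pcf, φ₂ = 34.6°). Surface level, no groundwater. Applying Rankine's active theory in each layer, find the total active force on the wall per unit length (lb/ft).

2830 lb/ft

K_a1 = tan²(45°−28.3°/2) = 0.3568; K_a2 = tan²(45°−34.6°/2) = 0.2756.
Layer 1: σ at base = K_a1 γ₁ h₁ = 303.4 psf; P₁ = ½×303.4×8.0 = 1214.
Layer 2: σ_v at top = γ₁h₁ = 850.4; σ_h top = K_a2×850.4 = 234.4; σ_h base = K_a2×(850.4+95.9×5.3) = 374.5.
P₂ = ½(234.4+374.5)×5.3 = 1614. Total P_a = 1214+1614 = 2827 lb/ft.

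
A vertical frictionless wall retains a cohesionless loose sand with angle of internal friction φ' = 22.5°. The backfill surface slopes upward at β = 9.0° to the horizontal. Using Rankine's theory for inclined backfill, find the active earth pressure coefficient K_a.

0.472

K_a = cos β · (cos β − √(cos²β − cos²φ)) / (cos β + √(cos²β − cos²φ)).
cos β = 0.9877, cos φ = 0.9239, √(cos²β − cos²φ) = 0.3492.
K_a = 0.9877 × (0.9877 − 0.3492)/(0.9877 + 0.3492) = 0.4717.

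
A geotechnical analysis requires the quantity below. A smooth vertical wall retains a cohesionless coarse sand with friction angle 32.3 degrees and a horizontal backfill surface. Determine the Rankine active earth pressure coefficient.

K_a = (1 − sin φ)/(1 + sin φ) = (1 − sin 32.3°)/(1 + sin 32.3°) = 0.3035.

0.303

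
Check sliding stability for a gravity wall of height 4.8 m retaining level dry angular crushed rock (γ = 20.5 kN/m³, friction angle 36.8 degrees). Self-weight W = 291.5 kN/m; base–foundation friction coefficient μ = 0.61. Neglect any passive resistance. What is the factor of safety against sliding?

3.00

K_a = tan²(45° − 36.8°/2) = 0.2508.
P_a = ½K_aγH² = 0.5×0.2508×20.5×4.8² = 59.22 kN/m, acting at H/3 = 1.600 m above the base.
FS_sliding = μW / P_a = 0.61×291.5 / 59.22 = 3.003.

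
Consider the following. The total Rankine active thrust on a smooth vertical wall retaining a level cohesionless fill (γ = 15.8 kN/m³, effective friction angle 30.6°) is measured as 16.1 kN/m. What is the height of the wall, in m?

K_a = 0.3253. P_a = ½ K_a γ H² ⇒ H = √(2P_a/(K_a γ)).
H = √(2×16.1/(0.3253×15.8)) = 2.503 m.

2.50 m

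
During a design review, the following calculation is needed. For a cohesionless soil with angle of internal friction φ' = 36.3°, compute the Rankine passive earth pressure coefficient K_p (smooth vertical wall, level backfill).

3.90

K_p = (1 + sin φ)/(1 − sin φ) = tan²(45° + 36.3°/2) = 3.902.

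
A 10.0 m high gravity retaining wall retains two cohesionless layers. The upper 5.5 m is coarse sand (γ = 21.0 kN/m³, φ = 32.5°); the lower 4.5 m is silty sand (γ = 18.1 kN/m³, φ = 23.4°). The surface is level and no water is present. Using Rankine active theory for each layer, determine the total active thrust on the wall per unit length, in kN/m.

399 kN/m

K_a1 = tan²(45°−32.5°/2) = 0.3010; K_a2 = tan²(45°−23.4°/2) = 0.4315.
Layer 1: σ at base = K_a1 γ₁ h₁ = 34.76 kPa; P₁ = ½×34.76×5.5 = 95.60.
Layer 2: σ_v at top = γ₁h₁ = 115.5; σ_h top = K_a2×115.5 = 49.84; σ_h base = K_a2×(115.5+18.1×4.5) = 84.98.
P₂ = ½(49.84+84.98)×4.5 = 303.3. Total P_a = 95.60+303.3 = 398.9 kN/m.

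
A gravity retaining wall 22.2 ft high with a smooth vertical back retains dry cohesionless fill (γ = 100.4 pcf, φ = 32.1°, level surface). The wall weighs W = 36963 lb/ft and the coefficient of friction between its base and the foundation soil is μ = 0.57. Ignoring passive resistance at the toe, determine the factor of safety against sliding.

2.78

K_a = tan²(45° − 32.1°/2) = 0.3060.
P_a = ½K_aγH² = 0.5×0.3060×100.4×22.2² = 7571 lb/ft, acting at H/3 = 7.400 ft above the base.
FS_sliding = μW / P_a = 0.57×36963 / 7571 = 2.783.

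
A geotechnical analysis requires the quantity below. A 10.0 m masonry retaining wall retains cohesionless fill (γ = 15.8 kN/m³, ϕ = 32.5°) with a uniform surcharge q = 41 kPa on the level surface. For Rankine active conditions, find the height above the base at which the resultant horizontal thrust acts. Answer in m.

K_a = 0.3010.
Triangular part P₁ = ½K_aγH² = 237.8 at H/3 = 3.333 m; rectangular part P₂ = K_a q H = 123.4 at H/2 = 5.000 m.
ȳ = (P₁·3.333 + P₂·5.000)/(P₁+P₂) = 3.903 m.

3.90 m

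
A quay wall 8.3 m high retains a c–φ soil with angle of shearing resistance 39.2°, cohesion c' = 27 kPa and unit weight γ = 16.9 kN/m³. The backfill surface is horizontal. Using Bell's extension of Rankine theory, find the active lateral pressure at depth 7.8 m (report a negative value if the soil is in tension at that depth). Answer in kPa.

K_a = (1 − sin φ)/(1 + sin φ) = 0.2255.
σ_a = K_a γ z − 2c√K_a = 0.2255×16.9×7.8 − 2×27×0.4748 = 4.080 kPa.

4.08 kPa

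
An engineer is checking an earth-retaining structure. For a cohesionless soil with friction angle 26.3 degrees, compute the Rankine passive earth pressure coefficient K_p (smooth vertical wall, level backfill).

2.59

K_p = (1 + sin φ)/(1 − sin φ) = tan²(45° + 26.3°/2) = 2.591.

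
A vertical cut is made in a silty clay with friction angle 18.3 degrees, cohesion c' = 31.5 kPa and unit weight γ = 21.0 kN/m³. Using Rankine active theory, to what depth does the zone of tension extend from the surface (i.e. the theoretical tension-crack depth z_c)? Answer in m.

K_a = tan²(45° − 18.3°/2) = 0.5221; √K_a = 0.7226.
The active pressure is zero where K_a γ z = 2c√K_a, so z_c = 2c/(γ√K_a) = 2×31.5/(21.0×0.7226) = 4.152 m.

4.15 m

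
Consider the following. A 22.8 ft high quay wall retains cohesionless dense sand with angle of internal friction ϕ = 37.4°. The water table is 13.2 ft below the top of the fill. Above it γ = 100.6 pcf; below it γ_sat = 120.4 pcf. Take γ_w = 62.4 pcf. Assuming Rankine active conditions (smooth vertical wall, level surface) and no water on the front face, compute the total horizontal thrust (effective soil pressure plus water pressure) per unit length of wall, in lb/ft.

K_a = tan²(45° − φ/2) = 0.2443.
γ' = 120.4 − 62.4 = 58.00 pcf. Depth below WT = 9.6 ft.
σ'_h at WT = K_a γ d_w = 324.4 psf; at base = 324.4 + K_a γ' × 9.6 = 460.4 psf.
P₁ (0–13.2 ft) = ½×324.4×13.2 = 2141. P₂ (13.2–22.8 ft) = ½(324.4+460.4)×9.6 = 3767.
P_w = ½ γ_w h₂² = 0.5×62.4×9.6² = 2875. Total = 2141+3767+2875 = 8783 lb/ft.

8780 lb/ft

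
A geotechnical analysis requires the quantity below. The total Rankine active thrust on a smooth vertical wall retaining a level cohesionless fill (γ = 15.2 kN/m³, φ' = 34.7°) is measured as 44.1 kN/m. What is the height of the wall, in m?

4.60 m

K_a = 0.2745. P_a = ½ K_a γ H² ⇒ H = √(2P_a/(K_a γ)).
H = √(2×44.1/(0.2745×15.2)) = 4.598 m.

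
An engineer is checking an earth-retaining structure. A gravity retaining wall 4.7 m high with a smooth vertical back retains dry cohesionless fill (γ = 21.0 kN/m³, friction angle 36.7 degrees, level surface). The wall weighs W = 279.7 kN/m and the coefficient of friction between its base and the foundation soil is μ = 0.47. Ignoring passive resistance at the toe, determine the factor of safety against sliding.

K_a = tan²(45° − 36.7°/2) = 0.2519.
P_a = ½K_aγH² = 0.5×0.2519×21.0×4.7² = 58.42 kN/m, acting at H/3 = 1.567 m above the base.
FS_sliding = μW / P_a = 0.47×279.7 / 58.42 = 2.250.

2.25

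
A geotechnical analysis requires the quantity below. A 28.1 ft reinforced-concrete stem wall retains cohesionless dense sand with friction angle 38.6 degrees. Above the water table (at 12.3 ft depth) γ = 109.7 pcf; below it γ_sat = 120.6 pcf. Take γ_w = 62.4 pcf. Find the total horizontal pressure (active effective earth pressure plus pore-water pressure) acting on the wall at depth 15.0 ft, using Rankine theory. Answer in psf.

517 psf

K_a = (1 − sin φ)/(1 + sin φ) = 0.2316.
γ' = 120.6 − 62.4 = 58.20 pcf.
Effective vertical stress at 15.0 ft: σ'_v = 109.7×12.3 + 58.20×2.70 = 1506 psf.
σ'_h = K_a σ'_v = 0.2316 × 1506 = 348.9 psf; u = γ_w × 2.70 = 168.5 psf.
Total σ_h = 348.9 + 168.5 = 517.4 psf.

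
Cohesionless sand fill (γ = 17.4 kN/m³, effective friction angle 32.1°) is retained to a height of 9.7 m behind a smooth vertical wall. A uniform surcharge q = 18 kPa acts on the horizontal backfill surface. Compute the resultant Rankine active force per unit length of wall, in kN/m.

304 kN/m

K_a = tan²(45° − φ/2) = 0.3060.
Soil triangle: ½ K_a γ H² = 0.5×0.3060×17.4×9.7² = 250.5 kN/m.
Surcharge rectangle: K_a q H = 0.3060×18×9.7 = 53.43 kN/m.
Total = 250.5 + 53.43 = 303.9 kN/m.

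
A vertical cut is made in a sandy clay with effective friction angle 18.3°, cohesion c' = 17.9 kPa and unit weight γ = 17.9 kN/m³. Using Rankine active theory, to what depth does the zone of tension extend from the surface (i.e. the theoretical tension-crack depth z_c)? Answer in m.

2.77 m

K_a = tan²(45° − 18.3°/2) = 0.5221; √K_a = 0.7226.
The active pressure is zero where K_a γ z = 2c√K_a, so z_c = 2c/(γ√K_a) = 2×17.9/(17.9×0.7226) = 2.768 m.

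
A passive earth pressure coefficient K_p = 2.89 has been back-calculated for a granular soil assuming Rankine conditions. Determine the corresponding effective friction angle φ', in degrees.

29.1°

K_p = (1+sin φ)/(1−sin φ) ⇒ sin φ = (K_p − 1)/(K_p + 1) = 0.4859.
φ = arcsin(0.4859) = 29.07°.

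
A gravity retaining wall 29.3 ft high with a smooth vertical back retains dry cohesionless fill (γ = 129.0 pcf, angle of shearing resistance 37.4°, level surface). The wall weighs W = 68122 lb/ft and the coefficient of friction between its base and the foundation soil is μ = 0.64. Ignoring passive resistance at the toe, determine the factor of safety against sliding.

3.22

K_a = tan²(45° − 37.4°/2) = 0.2443.
P_a = ½K_aγH² = 0.5×0.2443×129.0×29.3² = 13530 lb/ft, acting at H/3 = 9.767 ft above the base.
FS_sliding = μW / P_a = 0.64×68122 / 13530 = 3.223.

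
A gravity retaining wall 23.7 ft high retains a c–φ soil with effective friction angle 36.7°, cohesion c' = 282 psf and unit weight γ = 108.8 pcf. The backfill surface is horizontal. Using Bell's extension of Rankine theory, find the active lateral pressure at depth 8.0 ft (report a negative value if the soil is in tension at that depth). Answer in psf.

-63.8 psf

K_a = (1 − sin φ)/(1 + sin φ) = 0.2519.
σ_a = K_a γ z − 2c√K_a = 0.2519×108.8×8.0 − 2×282×0.5019 = -63.83 psf.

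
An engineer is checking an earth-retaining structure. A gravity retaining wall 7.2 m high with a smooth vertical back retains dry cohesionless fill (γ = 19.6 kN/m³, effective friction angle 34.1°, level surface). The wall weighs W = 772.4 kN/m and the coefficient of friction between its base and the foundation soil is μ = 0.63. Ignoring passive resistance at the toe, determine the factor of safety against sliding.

K_a = tan²(45° − 34.1°/2) = 0.2815.
P_a = ½K_aγH² = 0.5×0.2815×19.6×7.2² = 143.0 kN/m, acting at H/3 = 2.400 m above the base.
FS_sliding = μW / P_a = 0.63×772.4 / 143.0 = 3.402.

3.40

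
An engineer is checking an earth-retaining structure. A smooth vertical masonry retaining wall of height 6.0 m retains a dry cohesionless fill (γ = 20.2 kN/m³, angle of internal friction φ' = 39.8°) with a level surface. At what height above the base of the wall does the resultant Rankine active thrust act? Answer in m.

2.00 m

K_a = 0.2194.
The pressure distribution is triangular, so the resultant acts at H/3 above the base = 6.0/3 = 2.000 m.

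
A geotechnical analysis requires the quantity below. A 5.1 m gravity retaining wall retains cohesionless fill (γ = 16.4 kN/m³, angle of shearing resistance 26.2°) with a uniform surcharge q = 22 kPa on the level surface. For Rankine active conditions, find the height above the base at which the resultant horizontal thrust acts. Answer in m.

1.99 m

K_a = 0.3874.
Triangular part P₁ = ½K_aγH² = 82.63 at H/3 = 1.700 m; rectangular part P₂ = K_a q H = 43.47 at H/2 = 2.550 m.
ȳ = (P₁·1.700 + P₂·2.550)/(P₁+P₂) = 1.993 m.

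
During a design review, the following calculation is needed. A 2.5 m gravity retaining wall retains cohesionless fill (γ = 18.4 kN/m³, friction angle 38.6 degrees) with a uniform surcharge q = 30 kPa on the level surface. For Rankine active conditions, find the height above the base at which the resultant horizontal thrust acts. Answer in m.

1.07 m

K_a = 0.2316.
Triangular part P₁ = ½K_aγH² = 13.32 at H/3 = 0.8333 m; rectangular part P₂ = K_a q H = 17.37 at H/2 = 1.250 m.
ȳ = (P₁·0.8333 + P₂·1.250)/(P₁+P₂) = 1.069 m.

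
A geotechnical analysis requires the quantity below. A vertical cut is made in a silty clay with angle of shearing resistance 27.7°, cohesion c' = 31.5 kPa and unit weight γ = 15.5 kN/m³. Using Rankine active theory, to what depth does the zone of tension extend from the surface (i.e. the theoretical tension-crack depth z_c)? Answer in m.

6.72 m

K_a = tan²(45° − 27.7°/2) = 0.3653; √K_a = 0.6044.
The active pressure is zero where K_a γ z = 2c√K_a, so z_c = 2c/(γ√K_a) = 2×31.5/(15.5×0.6044) = 6.725 m.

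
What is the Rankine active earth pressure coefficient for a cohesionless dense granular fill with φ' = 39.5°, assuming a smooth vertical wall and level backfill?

K_a = tan²(45° − φ/2) = tan²(25.25°) = 0.2224.

0.222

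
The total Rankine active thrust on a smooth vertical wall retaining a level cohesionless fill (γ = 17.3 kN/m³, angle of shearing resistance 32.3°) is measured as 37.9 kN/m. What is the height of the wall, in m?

3.80 m

K_a = 0.3035. P_a = ½ K_a γ H² ⇒ H = √(2P_a/(K_a γ)).
H = √(2×37.9/(0.3035×17.3)) = 3.800 m.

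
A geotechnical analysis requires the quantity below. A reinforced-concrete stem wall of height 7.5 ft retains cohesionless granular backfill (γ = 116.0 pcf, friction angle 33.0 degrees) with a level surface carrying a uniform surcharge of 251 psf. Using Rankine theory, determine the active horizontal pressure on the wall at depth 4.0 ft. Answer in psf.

211 psf

K_a = (1 − sin φ)/(1 + sin φ) = 0.2948.
σ_v = γz + q = 116.0 × 4.0 + 251 = 715.0 psf.
σ_h = K_a σ_v = 0.2948 × 715.0 = 210.8 psf.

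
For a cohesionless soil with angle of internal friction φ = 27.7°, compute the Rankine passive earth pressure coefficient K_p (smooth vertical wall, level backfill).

2.74

K_p = (1 + sin φ)/(1 − sin φ) = tan²(45° + 27.7°/2) = 2.737.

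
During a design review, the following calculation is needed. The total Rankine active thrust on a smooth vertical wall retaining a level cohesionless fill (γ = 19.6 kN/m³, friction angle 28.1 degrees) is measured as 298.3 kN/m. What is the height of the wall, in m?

9.20 m

K_a = 0.3596. P_a = ½ K_a γ H² ⇒ H = √(2P_a/(K_a γ)).
H = √(2×298.3/(0.3596×19.6)) = 9.200 m.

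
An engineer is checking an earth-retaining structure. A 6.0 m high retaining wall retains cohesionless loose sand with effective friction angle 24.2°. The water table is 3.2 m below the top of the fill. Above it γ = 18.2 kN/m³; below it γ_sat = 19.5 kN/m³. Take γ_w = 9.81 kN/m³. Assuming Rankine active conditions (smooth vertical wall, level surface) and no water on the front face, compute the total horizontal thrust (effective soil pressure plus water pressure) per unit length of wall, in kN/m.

162 kN/m

K_a = tan²(45° − φ/2) = 0.4185.
γ' = 19.5 − 9.81 = 9.690 kN/m³. Depth below WT = 2.8 m.
σ'_h at WT = K_a γ d_w = 24.37 kPa; at base = 24.37 + K_a γ' × 2.8 = 35.73 kPa.
P₁ (0–3.2 m) = ½×24.37×3.2 = 39.00. P₂ (3.2–6.0 m) = ½(24.37+35.73)×2.8 = 84.15.
P_w = ½ γ_w h₂² = 0.5×9.81×2.8² = 38.46. Total = 39.00+84.15+38.46 = 161.6 kN/m.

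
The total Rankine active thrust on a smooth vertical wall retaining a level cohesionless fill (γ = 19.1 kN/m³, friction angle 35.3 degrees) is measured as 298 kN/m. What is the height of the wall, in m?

10.8 m

K_a = 0.2675. P_a = ½ K_a γ H² ⇒ H = √(2P_a/(K_a γ)).
H = √(2×298/(0.2675×19.1)) = 10.80 m.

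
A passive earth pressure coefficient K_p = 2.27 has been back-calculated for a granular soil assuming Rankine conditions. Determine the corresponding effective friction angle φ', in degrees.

22.9°

K_p = (1+sin φ)/(1−sin φ) ⇒ sin φ = (K_p − 1)/(K_p + 1) = 0.3884.
φ = arcsin(0.3884) = 22.85°.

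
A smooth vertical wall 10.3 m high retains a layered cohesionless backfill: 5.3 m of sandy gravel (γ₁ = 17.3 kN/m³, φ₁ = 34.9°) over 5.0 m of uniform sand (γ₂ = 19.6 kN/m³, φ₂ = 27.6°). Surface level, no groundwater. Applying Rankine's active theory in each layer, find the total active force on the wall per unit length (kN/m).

324 kN/m

K_a1 = tan²(45°−34.9°/2) = 0.2721; K_a2 = tan²(45°−27.6°/2) = 0.3668.
Layer 1: σ at base = K_a1 γ₁ h₁ = 24.95 kPa; P₁ = ½×24.95×5.3 = 66.13.
Layer 2: σ_v at top = γ₁h₁ = 91.69; σ_h top = K_a2×91.69 = 33.63; σ_h base = K_a2×(91.69+19.6×5.0) = 69.57.
P₂ = ½(33.63+69.57)×5.0 = 258.0. Total P_a = 66.13+258.0 = 324.1 kN/m.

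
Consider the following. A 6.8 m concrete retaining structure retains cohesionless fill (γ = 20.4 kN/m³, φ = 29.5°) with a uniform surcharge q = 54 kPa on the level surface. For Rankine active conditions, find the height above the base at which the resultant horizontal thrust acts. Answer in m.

K_a = 0.3401.
Triangular part P₁ = ½K_aγH² = 160.4 at H/3 = 2.267 m; rectangular part P₂ = K_a q H = 124.9 at H/2 = 3.400 m.
ȳ = (P₁·2.267 + P₂·3.400)/(P₁+P₂) = 2.763 m.

2.76 m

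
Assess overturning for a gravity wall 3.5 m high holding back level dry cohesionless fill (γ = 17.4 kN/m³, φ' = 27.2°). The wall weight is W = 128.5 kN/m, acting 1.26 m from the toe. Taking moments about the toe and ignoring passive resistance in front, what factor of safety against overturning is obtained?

K_a = tan²(45° − 27.2°/2) = 0.3726.
P_a = ½K_aγH² = 0.5×0.3726×17.4×3.5² = 39.71 kN/m, acting at H/3 = 1.167 m above the base.
Overturning moment M_o = P_a × H/3 = 39.71 × 1.167 = 46.33.
Resisting moment M_r = W × 1.26 = 128.5 × 1.26 = 161.9.
FS_overturning = M_r/M_o = 161.9/46.33 = 3.495.

3.49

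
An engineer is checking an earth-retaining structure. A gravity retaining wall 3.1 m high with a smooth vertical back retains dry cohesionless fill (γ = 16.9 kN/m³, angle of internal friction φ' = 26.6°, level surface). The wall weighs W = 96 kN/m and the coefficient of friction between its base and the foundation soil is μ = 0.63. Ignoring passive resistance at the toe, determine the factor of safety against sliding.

1.95

K_a = tan²(45° − 26.6°/2) = 0.3814.
P_a = ½K_aγH² = 0.5×0.3814×16.9×3.1² = 30.98 kN/m, acting at H/3 = 1.033 m above the base.
FS_sliding = μW / P_a = 0.63×96 / 30.98 = 1.953.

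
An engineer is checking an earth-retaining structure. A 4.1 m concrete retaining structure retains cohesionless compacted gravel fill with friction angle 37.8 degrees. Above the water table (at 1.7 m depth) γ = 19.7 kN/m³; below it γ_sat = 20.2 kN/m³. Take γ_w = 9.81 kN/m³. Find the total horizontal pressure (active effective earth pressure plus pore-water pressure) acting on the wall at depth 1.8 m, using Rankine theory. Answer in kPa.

K_a = (1 − sin φ)/(1 + sin φ) = 0.2400.
γ' = 20.2 − 9.81 = 10.39 kN/m³.
Effective vertical stress at 1.8 m: σ'_v = 19.7×1.7 + 10.39×0.100 = 34.53 kPa.
σ'_h = K_a σ'_v = 0.2400 × 34.53 = 8.287 kPa; u = γ_w × 0.100 = 0.9810 kPa.
Total σ_h = 8.287 + 0.9810 = 9.268 kPa.

9.27 kPa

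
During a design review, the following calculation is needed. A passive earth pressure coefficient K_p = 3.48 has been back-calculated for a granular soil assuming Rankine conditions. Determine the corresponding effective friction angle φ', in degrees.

K_p = (1+sin φ)/(1−sin φ) ⇒ sin φ = (K_p − 1)/(K_p + 1) = 0.5536.
φ = arcsin(0.5536) = 33.61°.

33.6°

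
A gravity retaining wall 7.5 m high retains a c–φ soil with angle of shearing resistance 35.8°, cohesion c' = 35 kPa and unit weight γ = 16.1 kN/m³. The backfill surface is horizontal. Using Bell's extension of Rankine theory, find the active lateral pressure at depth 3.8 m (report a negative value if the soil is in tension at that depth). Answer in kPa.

K_a = (1 − sin φ)/(1 + sin φ) = 0.2619.
σ_a = K_a γ z − 2c√K_a = 0.2619×16.1×3.8 − 2×35×0.5117 = -19.80 kPa.

-19.8 kPa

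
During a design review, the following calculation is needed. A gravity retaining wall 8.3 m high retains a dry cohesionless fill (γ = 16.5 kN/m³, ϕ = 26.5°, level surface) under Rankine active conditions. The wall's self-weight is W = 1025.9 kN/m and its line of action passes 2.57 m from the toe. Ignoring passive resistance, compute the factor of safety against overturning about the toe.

K_a = tan²(45° − 26.5°/2) = 0.3829.
P_a = ½K_aγH² = 0.5×0.3829×16.5×8.3² = 217.6 kN/m, acting at H/3 = 2.767 m above the base.
Overturning moment M_o = P_a × H/3 = 217.6 × 2.767 = 602.1.
Resisting moment M_r = W × 2.57 = 1025.9 × 2.57 = 2637.
FS_overturning = M_r/M_o = 2637/602.1 = 4.379.

4.38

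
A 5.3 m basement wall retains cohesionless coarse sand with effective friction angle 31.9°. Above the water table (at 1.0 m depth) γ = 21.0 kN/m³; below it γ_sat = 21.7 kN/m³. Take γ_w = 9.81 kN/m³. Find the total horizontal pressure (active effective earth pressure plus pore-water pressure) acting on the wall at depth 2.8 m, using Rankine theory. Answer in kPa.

30.7 kPa

K_a = (1 − sin φ)/(1 + sin φ) = 0.3085.
γ' = 21.7 − 9.81 = 11.89 kN/m³.
Effective vertical stress at 2.8 m: σ'_v = 21.0×1.0 + 11.89×1.80 = 42.40 kPa.
σ'_h = K_a σ'_v = 0.3085 × 42.40 = 13.08 kPa; u = γ_w × 1.80 = 17.66 kPa.
Total σ_h = 13.08 + 17.66 = 30.74 kPa.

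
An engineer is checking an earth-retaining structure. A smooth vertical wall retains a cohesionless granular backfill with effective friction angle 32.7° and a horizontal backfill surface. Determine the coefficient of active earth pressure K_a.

K_a = (1 − sin φ)/(1 + sin φ) = (1 − sin 32.7°)/(1 + sin 32.7°) = 0.2985.

0.298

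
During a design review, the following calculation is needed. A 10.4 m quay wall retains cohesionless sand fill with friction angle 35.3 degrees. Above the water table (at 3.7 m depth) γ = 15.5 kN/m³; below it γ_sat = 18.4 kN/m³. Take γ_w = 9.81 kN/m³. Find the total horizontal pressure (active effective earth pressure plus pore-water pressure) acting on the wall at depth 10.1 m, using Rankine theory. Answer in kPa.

92.8 kPa

K_a = (1 − sin φ)/(1 + sin φ) = 0.2675.
γ' = 18.4 − 9.81 = 8.590 kN/m³.
Effective vertical stress at 10.1 m: σ'_v = 15.5×3.7 + 8.590×6.40 = 112.3 kPa.
σ'_h = K_a σ'_v = 0.2675 × 112.3 = 30.05 kPa; u = γ_w × 6.40 = 62.78 kPa.
Total σ_h = 30.05 + 62.78 = 92.84 kPa.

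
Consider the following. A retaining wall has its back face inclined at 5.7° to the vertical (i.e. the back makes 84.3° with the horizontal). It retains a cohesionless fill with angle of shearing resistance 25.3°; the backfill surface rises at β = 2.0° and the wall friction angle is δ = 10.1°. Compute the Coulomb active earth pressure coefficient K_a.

0.420

K_a = sin²(α+φ) / [sin²α · sin(α−δ) · (1 + √{sin(φ+δ)sin(φ−β) / (sin(α−δ)sin(α+β))})²].
With α = 84.3°, φ = 25.3°, δ = 10.1°, β = 2.0°: K_a = 0.4204.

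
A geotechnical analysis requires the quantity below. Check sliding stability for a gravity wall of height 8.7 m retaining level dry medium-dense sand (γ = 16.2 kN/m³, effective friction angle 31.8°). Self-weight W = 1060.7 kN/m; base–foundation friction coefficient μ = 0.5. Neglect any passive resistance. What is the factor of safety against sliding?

K_a = tan²(45° − 31.8°/2) = 0.3098.
P_a = ½K_aγH² = 0.5×0.3098×16.2×8.7² = 189.9 kN/m, acting at H/3 = 2.900 m above the base.
FS_sliding = μW / P_a = 0.5×1060.7 / 189.9 = 2.792.

2.79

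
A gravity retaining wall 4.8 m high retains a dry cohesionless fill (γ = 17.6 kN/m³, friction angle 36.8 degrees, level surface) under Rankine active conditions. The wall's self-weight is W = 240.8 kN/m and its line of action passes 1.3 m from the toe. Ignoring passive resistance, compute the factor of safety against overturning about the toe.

3.85

K_a = tan²(45° − 36.8°/2) = 0.2508.
P_a = ½K_aγH² = 0.5×0.2508×17.6×4.8² = 50.84 kN/m, acting at H/3 = 1.600 m above the base.
Overturning moment M_o = P_a × H/3 = 50.84 × 1.600 = 81.35.
Resisting moment M_r = W × 1.3 = 240.8 × 1.3 = 313.0.
FS_overturning = M_r/M_o = 313.0/81.35 = 3.848.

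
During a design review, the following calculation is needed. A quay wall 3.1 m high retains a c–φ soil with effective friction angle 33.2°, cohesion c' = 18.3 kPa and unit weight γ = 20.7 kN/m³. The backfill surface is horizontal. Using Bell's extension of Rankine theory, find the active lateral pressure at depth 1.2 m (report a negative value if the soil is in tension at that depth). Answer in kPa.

K_a = (1 − sin φ)/(1 + sin φ) = 0.2924.
σ_a = K_a γ z − 2c√K_a = 0.2924×20.7×1.2 − 2×18.3×0.5407 = -12.53 kPa.

-12.5 kPa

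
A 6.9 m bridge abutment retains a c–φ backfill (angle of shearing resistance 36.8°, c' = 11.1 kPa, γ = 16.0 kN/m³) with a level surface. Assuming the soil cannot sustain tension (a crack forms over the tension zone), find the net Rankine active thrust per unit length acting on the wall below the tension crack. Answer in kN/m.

34.2 kN/m

K_a = 0.2508; √K_a = 0.5008.
Tension-crack depth z_c = 2c/(γ√K_a) = 2×11.1/(16.0×0.5008) = 2.771 m.
σ_a at base = K_a γ H − 2c√K_a = 0.2508×16.0×6.9 − 2×11.1×0.5008 = 16.57 kPa.
P_a = ½ × 16.57 × (H − z_c) = 0.5×16.57×4.129 = 34.21 kN/m.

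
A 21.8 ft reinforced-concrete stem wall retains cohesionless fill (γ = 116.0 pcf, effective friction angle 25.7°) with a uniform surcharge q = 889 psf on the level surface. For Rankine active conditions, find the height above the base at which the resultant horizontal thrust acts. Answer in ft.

8.77 ft

K_a = 0.3950.
Triangular part P₁ = ½K_aγH² = 10890 at H/3 = 7.267 ft; rectangular part P₂ = K_a q H = 7656 at H/2 = 10.90 ft.
ȳ = (P₁·7.267 + P₂·10.90)/(P₁+P₂) = 8.767 ft.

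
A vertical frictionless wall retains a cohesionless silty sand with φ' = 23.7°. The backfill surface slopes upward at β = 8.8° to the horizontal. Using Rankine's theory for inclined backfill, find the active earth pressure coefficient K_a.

0.448

K_a = cos β · (cos β − √(cos²β − cos²φ)) / (cos β + √(cos²β − cos²φ)).
cos β = 0.9882, cos φ = 0.9157, √(cos²β − cos²φ) = 0.3717.
K_a = 0.9882 × (0.9882 − 0.3717)/(0.9882 + 0.3717) = 0.4480.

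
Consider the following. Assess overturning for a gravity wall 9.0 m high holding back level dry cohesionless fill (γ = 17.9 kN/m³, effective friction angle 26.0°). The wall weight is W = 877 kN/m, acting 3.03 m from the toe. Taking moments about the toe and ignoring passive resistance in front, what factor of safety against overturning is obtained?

K_a = tan²(45° − 26.0°/2) = 0.3905.
P_a = ½K_aγH² = 0.5×0.3905×17.9×9.0² = 283.1 kN/m, acting at H/3 = 3.000 m above the base.
Overturning moment M_o = P_a × H/3 = 283.1 × 3.000 = 849.2.
Resisting moment M_r = W × 3.03 = 877 × 3.03 = 2657.
FS_overturning = M_r/M_o = 2657/849.2 = 3.129.

3.13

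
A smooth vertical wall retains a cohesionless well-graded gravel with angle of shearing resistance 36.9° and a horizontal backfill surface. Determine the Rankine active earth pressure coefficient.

0.250

K_a = (1 − sin φ)/(1 + sin φ) = (1 − sin 36.9°)/(1 + sin 36.9°) = 0.2497.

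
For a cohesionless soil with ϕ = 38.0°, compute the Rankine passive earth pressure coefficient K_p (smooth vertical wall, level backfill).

K_p = (1 + sin φ)/(1 − sin φ) = tan²(45° + 38.0°/2) = 4.204.

4.20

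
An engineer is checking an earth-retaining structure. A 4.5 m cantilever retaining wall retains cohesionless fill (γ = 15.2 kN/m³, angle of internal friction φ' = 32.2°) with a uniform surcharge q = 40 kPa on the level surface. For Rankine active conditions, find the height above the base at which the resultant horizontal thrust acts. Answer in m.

1.90 m

K_a = 0.3047.
Triangular part P₁ = ½K_aγH² = 46.90 at H/3 = 1.500 m; rectangular part P₂ = K_a q H = 54.85 at H/2 = 2.250 m.
ȳ = (P₁·1.500 + P₂·2.250)/(P₁+P₂) = 1.904 m.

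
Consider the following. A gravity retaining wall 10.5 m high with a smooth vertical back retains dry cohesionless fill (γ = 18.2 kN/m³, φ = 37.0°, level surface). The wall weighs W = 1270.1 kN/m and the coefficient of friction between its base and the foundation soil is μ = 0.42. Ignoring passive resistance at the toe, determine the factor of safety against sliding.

K_a = tan²(45° − 37.0°/2) = 0.2486.
P_a = ½K_aγH² = 0.5×0.2486×18.2×10.5² = 249.4 kN/m, acting at H/3 = 3.500 m above the base.
FS_sliding = μW / P_a = 0.42×1270.1 / 249.4 = 2.139.

2.14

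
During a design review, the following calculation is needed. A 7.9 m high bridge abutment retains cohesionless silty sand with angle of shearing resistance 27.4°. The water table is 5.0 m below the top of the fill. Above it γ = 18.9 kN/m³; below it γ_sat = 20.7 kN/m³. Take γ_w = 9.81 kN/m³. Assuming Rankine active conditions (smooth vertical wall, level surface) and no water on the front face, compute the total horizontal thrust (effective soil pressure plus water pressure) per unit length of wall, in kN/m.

K_a = tan²(45° − φ/2) = 0.3697.
γ' = 20.7 − 9.81 = 10.89 kN/m³. Depth below WT = 2.9 m.
σ'_h at WT = K_a γ d_w = 34.93 kPa; at base = 34.93 + K_a γ' × 2.9 = 46.61 kPa.
P₁ (0–5.0 m) = ½×34.93×5.0 = 87.34. P₂ (5.0–7.9 m) = ½(34.93+46.61)×2.9 = 118.2.
P_w = ½ γ_w h₂² = 0.5×9.81×2.9² = 41.25. Total = 87.34+118.2+41.25 = 246.8 kN/m.

247 kN/m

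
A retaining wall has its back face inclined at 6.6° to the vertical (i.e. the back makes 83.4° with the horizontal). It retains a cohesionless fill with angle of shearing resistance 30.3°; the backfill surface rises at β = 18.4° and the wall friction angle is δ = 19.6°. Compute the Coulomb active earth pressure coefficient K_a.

0.467

K_a = sin²(α+φ) / [sin²α · sin(α−δ) · (1 + √{sin(φ+δ)sin(φ−β) / (sin(α−δ)sin(α+β))})²].
With α = 83.4°, φ = 30.3°, δ = 19.6°, β = 18.4°: K_a = 0.4671.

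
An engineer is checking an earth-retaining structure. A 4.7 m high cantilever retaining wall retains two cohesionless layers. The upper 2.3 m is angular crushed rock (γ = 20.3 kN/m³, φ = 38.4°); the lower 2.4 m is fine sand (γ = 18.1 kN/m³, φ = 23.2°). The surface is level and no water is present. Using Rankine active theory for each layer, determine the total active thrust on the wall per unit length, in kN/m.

K_a1 = tan²(45°−38.4°/2) = 0.2337; K_a2 = tan²(45°−23.2°/2) = 0.4348.
Layer 1: σ at base = K_a1 γ₁ h₁ = 10.91 kPa; P₁ = ½×10.91×2.3 = 12.55.
Layer 2: σ_v at top = γ₁h₁ = 46.69; σ_h top = K_a2×46.69 = 20.30; σ_h base = K_a2×(46.69+18.1×2.4) = 39.19.
P₂ = ½(20.30+39.19)×2.4 = 71.38. Total P_a = 12.55+71.38 = 83.93 kN/m.

83.9 kN/m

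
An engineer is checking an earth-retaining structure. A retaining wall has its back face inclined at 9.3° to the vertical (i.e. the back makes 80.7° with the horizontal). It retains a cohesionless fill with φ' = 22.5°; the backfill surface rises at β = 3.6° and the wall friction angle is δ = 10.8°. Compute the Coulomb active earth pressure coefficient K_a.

0.502

K_a = sin²(α+φ) / [sin²α · sin(α−δ) · (1 + √{sin(φ+δ)sin(φ−β) / (sin(α−δ)sin(α+β))})²].
With α = 80.7°, φ = 22.5°, δ = 10.8°, β = 3.6°: K_a = 0.5024.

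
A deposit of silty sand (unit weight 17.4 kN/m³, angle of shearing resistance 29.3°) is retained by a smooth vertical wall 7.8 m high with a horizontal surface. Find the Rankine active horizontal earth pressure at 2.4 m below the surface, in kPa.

14.3 kPa

K_a = (1 − sin φ)/(1 + sin φ) = 0.3428.
σ_h = K_a γ z = 0.3428 × 17.4 × 2.4 = 14.32 kPa.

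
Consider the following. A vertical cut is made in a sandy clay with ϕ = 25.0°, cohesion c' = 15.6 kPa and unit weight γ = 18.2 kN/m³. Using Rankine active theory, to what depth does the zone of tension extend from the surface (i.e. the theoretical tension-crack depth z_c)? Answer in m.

2.69 m

K_a = tan²(45° − 25.0°/2) = 0.4059; √K_a = 0.6371.
The active pressure is zero where K_a γ z = 2c√K_a, so z_c = 2c/(γ√K_a) = 2×15.6/(18.2×0.6371) = 2.691 m.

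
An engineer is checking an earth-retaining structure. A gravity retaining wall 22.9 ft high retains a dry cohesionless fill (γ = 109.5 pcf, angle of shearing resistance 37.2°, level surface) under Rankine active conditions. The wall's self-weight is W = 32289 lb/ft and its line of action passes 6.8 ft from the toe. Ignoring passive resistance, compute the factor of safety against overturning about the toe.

4.07

K_a = tan²(45° − 37.2°/2) = 0.2464.
P_a = ½K_aγH² = 0.5×0.2464×109.5×22.9² = 7075 lb/ft, acting at H/3 = 7.633 ft above the base.
Overturning moment M_o = P_a × H/3 = 7075 × 7.633 = 54010.
Resisting moment M_r = W × 6.8 = 32289 × 6.8 = 219600.
FS_overturning = M_r/M_o = 219600/54010 = 4.066.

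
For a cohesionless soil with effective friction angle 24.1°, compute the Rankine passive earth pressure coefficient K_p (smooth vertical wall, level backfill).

2.38

K_p = (1 + sin φ)/(1 − sin φ) = tan²(45° + 24.1°/2) = 2.380.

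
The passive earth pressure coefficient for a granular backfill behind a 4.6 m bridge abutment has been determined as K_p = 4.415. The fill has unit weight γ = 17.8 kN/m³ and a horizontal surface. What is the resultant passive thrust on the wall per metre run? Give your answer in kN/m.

P = ½ K_p γ H² = 0.5 × 4.415 × 17.8 × 4.6² = 831.5 kN/m.

831 kN/m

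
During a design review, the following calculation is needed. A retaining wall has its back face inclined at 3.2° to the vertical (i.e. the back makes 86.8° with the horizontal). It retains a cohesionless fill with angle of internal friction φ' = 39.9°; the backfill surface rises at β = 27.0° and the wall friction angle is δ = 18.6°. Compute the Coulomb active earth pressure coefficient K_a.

K_a = sin²(α+φ) / [sin²α · sin(α−δ) · (1 + √{sin(φ+δ)sin(φ−β) / (sin(α−δ)sin(α+β))})²].
With α = 86.8°, φ = 39.9°, δ = 18.6°, β = 27.0°: K_a = 0.3199.

0.320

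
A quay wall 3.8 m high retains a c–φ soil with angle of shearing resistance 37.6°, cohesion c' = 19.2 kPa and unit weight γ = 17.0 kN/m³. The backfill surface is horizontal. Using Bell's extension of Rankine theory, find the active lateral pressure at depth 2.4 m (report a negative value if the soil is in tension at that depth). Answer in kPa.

K_a = (1 − sin φ)/(1 + sin φ) = 0.2421.
σ_a = K_a γ z − 2c√K_a = 0.2421×17.0×2.4 − 2×19.2×0.4921 = -9.016 kPa.

-9.02 kPa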